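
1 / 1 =1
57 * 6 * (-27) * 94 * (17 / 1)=-14755932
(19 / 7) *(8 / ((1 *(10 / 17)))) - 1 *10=942 / 35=26.91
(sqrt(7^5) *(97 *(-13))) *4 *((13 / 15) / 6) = -1606514 *sqrt(7) / 45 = -94454.14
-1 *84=-84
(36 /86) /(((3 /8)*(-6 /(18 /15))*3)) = -16 /215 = -0.07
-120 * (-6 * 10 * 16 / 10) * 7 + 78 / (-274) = 80639.72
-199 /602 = -0.33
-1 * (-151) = 151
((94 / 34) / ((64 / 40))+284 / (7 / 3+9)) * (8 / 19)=3643 / 323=11.28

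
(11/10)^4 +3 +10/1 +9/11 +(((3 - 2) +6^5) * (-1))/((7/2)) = -242738949/110000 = -2206.72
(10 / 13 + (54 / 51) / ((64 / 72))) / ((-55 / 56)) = -24262 / 12155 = -2.00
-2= -2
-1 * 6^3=-216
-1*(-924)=924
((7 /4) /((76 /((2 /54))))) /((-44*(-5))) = 7 /1805760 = 0.00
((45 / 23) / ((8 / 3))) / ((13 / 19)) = 2565 / 2392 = 1.07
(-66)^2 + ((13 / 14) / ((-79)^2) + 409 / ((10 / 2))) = 1938741751 / 436870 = 4437.80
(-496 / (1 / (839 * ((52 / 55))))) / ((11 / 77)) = -151476416 / 55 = -2754116.65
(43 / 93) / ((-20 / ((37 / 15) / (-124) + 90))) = -7196609 / 3459600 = -2.08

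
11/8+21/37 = 575/296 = 1.94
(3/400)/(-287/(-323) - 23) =-969/2856800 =-0.00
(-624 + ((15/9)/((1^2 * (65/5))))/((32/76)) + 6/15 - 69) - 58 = -1170461/1560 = -750.30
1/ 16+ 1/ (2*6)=7/ 48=0.15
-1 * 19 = -19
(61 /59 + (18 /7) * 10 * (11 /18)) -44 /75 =500603 /30975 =16.16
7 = 7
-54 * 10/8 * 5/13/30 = -45/52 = -0.87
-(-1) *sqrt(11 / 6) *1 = sqrt(66) / 6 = 1.35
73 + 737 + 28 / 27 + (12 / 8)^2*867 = 298273 / 108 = 2761.79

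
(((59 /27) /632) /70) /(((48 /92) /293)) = 397601 /14333760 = 0.03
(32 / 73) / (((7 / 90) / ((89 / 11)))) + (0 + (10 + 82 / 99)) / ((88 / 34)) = 27703796 / 556479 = 49.78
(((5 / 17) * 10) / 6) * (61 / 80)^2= 3721 / 13056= 0.29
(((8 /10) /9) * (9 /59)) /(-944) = -0.00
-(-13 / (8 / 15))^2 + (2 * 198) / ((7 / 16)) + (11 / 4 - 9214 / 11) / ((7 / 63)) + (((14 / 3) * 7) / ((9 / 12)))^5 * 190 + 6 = 29783194927.60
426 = 426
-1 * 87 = -87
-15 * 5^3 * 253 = -474375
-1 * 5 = -5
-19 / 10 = -1.90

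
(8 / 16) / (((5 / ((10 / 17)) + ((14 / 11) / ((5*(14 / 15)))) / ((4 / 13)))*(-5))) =-22 / 2065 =-0.01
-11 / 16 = -0.69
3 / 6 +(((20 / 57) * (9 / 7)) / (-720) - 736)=-1173859 / 1596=-735.50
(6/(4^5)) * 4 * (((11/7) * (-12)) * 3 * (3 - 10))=297/32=9.28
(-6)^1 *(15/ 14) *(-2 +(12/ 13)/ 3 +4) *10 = -13500/ 91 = -148.35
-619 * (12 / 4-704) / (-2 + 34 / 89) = -38618791 / 144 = -268186.05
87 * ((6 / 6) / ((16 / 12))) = 261 / 4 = 65.25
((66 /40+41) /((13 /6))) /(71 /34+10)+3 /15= 16282 /8905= 1.83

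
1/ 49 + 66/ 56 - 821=-819.80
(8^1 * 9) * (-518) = -37296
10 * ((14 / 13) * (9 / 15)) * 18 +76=2500 / 13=192.31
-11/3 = -3.67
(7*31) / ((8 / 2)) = 217 / 4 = 54.25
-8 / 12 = -2 / 3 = -0.67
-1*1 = -1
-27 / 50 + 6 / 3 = 73 / 50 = 1.46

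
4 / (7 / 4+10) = 16 / 47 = 0.34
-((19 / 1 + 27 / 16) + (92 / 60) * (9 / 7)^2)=-91031 / 3920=-23.22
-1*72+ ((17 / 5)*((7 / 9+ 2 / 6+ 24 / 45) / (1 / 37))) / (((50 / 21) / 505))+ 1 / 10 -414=32543597 / 750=43391.46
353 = 353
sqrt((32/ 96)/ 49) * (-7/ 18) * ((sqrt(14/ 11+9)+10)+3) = sqrt(3) * (-143 -sqrt(1243))/ 594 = -0.52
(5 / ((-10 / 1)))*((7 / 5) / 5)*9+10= 437 / 50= 8.74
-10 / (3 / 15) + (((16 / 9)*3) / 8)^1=-148 / 3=-49.33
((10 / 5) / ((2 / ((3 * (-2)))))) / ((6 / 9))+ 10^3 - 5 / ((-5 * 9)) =991.11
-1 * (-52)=52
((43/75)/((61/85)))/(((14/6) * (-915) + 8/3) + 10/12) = -1462/3900645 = -0.00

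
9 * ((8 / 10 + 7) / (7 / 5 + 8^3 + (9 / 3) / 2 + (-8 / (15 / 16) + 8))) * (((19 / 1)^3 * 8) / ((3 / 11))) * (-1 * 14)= -456315552 / 1187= -384427.59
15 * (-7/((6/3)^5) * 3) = -315/32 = -9.84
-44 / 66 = -2 / 3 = -0.67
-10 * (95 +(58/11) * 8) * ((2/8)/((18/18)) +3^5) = -7341285/22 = -333694.77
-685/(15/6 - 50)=274/19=14.42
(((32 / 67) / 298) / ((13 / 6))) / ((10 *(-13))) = -48 / 8435635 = -0.00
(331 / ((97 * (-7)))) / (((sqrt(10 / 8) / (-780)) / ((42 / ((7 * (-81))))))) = -68848 * sqrt(5) / 6111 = -25.19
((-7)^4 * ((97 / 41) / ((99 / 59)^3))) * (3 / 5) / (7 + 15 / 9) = 47832152963 / 574632630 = 83.24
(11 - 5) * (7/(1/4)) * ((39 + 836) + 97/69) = 3386432/23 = 147236.17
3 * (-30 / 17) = -5.29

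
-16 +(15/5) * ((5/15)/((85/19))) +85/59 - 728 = -3722814/5015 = -742.34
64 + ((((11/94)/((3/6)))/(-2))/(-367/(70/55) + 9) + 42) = 106.00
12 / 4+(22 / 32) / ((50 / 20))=3.28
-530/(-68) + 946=32429/34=953.79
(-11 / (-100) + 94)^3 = 833503293531 / 1000000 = 833503.29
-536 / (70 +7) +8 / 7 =-64 / 11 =-5.82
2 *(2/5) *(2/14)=4/35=0.11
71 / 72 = 0.99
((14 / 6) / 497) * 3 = 1 / 71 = 0.01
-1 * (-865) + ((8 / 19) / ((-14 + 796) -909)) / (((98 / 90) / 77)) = 14606755 / 16891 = 864.77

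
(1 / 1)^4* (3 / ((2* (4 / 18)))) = 27 / 4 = 6.75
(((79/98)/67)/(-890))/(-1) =79/5843740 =0.00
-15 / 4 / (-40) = 3 / 32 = 0.09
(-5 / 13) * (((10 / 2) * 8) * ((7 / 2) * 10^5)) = -5384615.38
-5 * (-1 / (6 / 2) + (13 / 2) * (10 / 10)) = -185 / 6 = -30.83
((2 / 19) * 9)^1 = 18 / 19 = 0.95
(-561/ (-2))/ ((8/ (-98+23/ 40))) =-2186217/ 640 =-3415.96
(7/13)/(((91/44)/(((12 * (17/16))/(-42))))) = -187/2366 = -0.08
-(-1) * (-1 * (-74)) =74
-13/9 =-1.44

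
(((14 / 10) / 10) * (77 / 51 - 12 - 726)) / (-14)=37561 / 5100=7.36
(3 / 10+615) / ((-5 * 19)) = -6153 / 950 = -6.48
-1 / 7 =-0.14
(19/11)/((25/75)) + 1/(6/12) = 79/11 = 7.18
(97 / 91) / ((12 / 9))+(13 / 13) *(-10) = -3349 / 364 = -9.20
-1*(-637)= 637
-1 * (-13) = 13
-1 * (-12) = 12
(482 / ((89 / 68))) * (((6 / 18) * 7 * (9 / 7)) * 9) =884952 / 89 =9943.28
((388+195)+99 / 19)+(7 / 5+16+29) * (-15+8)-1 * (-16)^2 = 704 / 95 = 7.41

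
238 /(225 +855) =119 /540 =0.22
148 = 148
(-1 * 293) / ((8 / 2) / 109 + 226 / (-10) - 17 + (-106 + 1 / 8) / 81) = 103475880 / 14433791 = 7.17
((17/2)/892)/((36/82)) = 697/32112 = 0.02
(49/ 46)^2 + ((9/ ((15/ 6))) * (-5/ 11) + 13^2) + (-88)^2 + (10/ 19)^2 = 66488170871/ 8402636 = 7912.78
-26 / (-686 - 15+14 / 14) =13 / 350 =0.04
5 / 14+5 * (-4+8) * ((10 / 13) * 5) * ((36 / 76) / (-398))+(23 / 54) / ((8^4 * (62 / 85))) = 1253838165365 / 4718386003968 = 0.27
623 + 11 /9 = 624.22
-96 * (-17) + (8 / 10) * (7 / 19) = 155068 / 95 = 1632.29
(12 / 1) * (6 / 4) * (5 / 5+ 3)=72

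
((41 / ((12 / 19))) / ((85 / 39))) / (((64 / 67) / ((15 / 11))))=2035527 / 47872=42.52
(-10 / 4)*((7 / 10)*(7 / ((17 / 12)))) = -147 / 17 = -8.65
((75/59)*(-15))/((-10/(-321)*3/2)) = -408.05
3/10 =0.30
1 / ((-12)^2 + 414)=1 / 558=0.00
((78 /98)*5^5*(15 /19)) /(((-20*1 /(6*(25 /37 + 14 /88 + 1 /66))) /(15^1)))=-3252234375 /433048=-7510.10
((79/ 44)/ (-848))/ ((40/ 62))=-2449/ 746240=-0.00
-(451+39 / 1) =-490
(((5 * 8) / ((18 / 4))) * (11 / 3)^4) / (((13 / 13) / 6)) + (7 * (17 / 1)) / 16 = 37509877 / 3888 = 9647.60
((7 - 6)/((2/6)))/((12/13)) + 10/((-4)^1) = 3/4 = 0.75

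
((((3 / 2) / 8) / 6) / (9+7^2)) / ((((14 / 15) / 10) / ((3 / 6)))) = 0.00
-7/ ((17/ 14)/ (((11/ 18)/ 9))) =-539/ 1377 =-0.39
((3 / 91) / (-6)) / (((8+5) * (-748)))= 1 / 1769768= 0.00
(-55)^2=3025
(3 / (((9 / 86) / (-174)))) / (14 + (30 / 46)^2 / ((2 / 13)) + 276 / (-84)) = -36941128 / 99825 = -370.06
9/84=0.11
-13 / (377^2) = -1 / 10933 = -0.00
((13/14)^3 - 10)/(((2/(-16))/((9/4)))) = 227187/1372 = 165.59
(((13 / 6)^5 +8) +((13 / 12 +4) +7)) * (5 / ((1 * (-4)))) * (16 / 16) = -2637305 / 31104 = -84.79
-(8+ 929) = -937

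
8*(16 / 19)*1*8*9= 9216 / 19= 485.05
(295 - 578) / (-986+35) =283 / 951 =0.30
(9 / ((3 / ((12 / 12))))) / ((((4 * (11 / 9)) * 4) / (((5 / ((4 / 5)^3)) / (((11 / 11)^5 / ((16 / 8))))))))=16875 / 5632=3.00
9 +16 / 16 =10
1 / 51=0.02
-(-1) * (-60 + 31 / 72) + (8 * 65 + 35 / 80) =66365 / 144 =460.87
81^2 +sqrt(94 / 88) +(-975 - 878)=sqrt(517) / 22 +4708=4709.03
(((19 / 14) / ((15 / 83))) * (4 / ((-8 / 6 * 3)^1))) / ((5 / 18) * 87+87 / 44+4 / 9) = -104082 / 368515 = -0.28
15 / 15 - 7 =-6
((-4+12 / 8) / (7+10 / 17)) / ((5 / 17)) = -289 / 258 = -1.12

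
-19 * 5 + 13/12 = -1127/12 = -93.92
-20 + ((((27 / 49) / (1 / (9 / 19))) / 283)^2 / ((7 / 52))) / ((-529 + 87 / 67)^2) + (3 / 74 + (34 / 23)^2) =-52830423855608042339502325 / 2972308806627113546329996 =-17.77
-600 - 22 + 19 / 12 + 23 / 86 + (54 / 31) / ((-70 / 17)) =-347433589 / 559860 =-620.57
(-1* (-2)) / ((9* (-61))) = -2 / 549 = -0.00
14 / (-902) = -0.02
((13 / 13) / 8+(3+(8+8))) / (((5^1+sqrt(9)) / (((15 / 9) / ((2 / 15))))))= 3825 / 128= 29.88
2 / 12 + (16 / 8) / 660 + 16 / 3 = 5.50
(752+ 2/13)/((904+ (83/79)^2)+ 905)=30512249/73429577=0.42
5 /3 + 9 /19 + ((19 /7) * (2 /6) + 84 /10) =7611 /665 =11.45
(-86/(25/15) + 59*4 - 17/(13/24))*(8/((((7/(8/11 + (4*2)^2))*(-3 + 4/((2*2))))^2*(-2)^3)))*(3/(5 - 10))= 3781548768/1926925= 1962.48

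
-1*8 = -8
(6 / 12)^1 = 1 / 2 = 0.50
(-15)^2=225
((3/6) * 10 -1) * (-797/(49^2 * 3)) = -3188/7203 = -0.44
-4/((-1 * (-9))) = -4/9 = -0.44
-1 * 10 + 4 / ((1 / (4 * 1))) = 6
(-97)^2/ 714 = 9409/ 714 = 13.18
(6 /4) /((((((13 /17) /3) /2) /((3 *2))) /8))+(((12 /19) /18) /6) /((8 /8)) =1255837 /2223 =564.93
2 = 2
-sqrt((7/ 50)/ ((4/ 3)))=-sqrt(42)/ 20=-0.32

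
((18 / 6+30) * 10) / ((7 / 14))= 660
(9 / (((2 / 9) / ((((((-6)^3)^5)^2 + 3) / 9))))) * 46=45762301382191805085254253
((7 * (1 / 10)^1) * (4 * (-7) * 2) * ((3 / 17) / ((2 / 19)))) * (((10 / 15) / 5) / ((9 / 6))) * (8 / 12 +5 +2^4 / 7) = -177688 / 3825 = -46.45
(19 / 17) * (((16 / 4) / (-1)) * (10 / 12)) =-190 / 51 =-3.73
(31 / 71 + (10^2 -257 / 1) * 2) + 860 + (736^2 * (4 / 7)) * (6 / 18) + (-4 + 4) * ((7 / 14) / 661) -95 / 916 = 103726.52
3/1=3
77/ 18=4.28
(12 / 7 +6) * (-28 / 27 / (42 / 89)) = -16.95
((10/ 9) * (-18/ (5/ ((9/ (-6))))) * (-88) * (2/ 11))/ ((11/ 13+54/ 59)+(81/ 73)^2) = -196192464/ 6115883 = -32.08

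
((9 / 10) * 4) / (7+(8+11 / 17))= 153 / 665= 0.23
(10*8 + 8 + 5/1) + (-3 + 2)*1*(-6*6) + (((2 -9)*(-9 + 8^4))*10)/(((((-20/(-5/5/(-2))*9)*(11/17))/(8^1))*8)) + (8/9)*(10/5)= 538141/396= 1358.94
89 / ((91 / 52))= 356 / 7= 50.86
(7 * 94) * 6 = 3948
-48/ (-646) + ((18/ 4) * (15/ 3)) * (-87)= -1264497/ 646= -1957.43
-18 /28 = -9 /14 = -0.64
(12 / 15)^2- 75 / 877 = 12157 / 21925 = 0.55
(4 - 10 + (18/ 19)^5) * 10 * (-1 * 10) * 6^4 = 1680526569600/ 2476099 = 678699.26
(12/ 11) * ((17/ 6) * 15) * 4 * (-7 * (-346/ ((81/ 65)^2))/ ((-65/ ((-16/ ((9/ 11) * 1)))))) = 1712838400/ 19683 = 87021.21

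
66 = 66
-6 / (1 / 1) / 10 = -3 / 5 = -0.60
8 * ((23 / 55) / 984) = 0.00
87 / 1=87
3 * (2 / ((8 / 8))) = 6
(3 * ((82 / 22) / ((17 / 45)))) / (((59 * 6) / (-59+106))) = 86715 / 22066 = 3.93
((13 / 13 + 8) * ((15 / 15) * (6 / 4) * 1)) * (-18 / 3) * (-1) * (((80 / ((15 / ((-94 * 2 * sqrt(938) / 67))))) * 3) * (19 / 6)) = -771552 * sqrt(938) / 67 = -352688.92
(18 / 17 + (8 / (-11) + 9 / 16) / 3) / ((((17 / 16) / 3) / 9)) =81099 / 3179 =25.51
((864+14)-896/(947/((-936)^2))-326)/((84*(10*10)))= -98.61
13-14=-1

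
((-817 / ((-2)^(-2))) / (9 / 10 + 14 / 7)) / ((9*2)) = -16340 / 261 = -62.61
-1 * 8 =-8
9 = 9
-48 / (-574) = 24 / 287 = 0.08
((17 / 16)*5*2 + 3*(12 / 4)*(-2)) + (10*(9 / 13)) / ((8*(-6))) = -391 / 52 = -7.52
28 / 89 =0.31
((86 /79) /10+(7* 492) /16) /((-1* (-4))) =53.84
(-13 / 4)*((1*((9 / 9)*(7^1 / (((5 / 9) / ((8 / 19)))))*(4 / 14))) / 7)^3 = -9704448 / 294079625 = -0.03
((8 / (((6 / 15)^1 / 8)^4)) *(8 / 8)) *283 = 362240000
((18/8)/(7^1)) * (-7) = -9/4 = -2.25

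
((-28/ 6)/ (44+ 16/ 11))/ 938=-11/ 100500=-0.00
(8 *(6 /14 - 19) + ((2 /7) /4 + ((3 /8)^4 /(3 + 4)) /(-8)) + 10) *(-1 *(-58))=-921291053 /114688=-8033.02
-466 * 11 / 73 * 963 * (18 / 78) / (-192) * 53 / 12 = 43604319 / 121472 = 358.97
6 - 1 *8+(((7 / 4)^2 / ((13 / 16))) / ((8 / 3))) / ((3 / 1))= -159 / 104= -1.53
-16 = -16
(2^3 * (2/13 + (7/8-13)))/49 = -1245/637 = -1.95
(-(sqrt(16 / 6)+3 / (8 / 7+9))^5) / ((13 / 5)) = -10.27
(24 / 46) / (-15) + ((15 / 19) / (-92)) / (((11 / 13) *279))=-311317 / 8941020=-0.03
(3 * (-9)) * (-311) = 8397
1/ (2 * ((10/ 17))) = 17/ 20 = 0.85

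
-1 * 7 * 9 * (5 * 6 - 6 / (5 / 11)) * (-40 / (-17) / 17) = -42336 / 289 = -146.49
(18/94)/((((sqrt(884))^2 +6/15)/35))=525/69278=0.01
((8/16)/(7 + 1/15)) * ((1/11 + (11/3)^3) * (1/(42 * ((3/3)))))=18335/220374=0.08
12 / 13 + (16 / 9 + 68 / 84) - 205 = -165020 / 819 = -201.49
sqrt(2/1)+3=sqrt(2)+3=4.41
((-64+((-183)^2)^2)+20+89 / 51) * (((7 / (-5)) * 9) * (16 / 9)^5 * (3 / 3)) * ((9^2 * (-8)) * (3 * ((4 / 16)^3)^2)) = 819978586341376 / 6885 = 119096381458.44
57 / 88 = 0.65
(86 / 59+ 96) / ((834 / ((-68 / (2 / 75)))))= -2443750 / 8201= -297.98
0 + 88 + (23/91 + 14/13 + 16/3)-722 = -627.34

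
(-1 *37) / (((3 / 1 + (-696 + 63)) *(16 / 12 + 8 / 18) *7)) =37 / 7840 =0.00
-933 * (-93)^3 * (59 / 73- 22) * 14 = -16253572724298 / 73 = -222651681154.77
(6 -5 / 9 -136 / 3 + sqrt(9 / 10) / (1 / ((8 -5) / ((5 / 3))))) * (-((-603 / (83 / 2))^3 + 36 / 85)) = -5946382262228 / 48601895 + 2012494275378 * sqrt(10) / 1215047375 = -117111.06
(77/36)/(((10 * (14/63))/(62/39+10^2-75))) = 79849/3120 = 25.59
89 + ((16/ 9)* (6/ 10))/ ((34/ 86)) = 23383/ 255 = 91.70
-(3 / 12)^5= -1 / 1024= -0.00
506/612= 253/306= 0.83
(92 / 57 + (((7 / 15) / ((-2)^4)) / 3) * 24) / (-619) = -351 / 117610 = -0.00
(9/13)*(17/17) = 9/13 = 0.69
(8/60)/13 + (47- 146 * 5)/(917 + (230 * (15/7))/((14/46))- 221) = -2099719/7374510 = -0.28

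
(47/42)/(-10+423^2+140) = 0.00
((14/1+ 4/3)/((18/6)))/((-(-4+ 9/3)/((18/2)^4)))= 33534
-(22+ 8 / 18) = -202 / 9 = -22.44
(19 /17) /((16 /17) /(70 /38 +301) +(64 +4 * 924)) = 54663 /183897992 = 0.00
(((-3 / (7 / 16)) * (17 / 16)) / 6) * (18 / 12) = -51 / 28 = -1.82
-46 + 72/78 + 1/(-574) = -336377/7462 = -45.08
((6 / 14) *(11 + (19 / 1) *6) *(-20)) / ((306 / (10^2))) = -125000 / 357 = -350.14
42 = 42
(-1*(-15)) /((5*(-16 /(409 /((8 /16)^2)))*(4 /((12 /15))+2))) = -1227 /28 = -43.82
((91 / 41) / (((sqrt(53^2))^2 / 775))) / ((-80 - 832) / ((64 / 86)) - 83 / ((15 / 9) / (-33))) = 100750 / 68755893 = 0.00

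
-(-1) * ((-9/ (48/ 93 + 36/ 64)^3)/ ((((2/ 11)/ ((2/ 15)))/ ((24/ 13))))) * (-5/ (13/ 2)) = 193285914624/ 25879033375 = 7.47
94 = 94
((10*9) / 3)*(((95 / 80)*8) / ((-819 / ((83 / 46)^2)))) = -654455 / 577668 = -1.13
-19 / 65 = -0.29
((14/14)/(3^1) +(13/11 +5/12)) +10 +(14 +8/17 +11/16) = 81053/2992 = 27.09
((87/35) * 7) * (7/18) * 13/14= 6.28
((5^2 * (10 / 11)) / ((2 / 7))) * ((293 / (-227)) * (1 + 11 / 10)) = -215.61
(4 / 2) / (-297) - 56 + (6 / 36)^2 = -66503 / 1188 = -55.98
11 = 11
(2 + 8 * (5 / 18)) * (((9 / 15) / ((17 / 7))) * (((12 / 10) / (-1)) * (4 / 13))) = -0.39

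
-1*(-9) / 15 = 0.60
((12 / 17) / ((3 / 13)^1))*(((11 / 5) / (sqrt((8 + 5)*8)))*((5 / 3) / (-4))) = -11*sqrt(26) / 204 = -0.27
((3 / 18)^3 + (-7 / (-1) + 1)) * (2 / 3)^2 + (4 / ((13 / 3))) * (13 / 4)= 3187 / 486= 6.56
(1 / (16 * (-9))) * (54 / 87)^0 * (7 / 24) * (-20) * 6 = 35 / 144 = 0.24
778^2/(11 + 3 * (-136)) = -1524.64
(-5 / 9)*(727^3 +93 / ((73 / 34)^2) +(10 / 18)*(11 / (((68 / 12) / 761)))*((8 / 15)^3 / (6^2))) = -634403306567104427 / 2971903365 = -213467003.68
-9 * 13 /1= -117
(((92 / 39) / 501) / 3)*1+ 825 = 48359117 / 58617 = 825.00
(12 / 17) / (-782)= -6 / 6647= -0.00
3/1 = 3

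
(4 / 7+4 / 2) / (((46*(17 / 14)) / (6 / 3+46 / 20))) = 387 / 1955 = 0.20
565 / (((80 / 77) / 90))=391545 / 8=48943.12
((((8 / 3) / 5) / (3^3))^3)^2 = 262144 / 4412961507515625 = 0.00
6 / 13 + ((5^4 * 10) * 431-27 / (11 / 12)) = 385202104 / 143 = 2693721.01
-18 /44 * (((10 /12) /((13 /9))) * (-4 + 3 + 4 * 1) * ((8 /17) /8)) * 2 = -405 /4862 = -0.08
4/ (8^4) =1/ 1024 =0.00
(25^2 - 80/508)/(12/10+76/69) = 27377475/100838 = 271.50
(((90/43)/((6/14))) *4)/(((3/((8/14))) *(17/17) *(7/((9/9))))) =160/301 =0.53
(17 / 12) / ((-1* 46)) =-17 / 552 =-0.03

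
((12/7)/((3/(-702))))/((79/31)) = -87048/553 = -157.41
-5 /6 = -0.83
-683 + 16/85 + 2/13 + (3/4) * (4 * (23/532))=-401231039/587860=-682.53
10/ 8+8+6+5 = 81/ 4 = 20.25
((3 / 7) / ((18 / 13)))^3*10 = 10985 / 37044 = 0.30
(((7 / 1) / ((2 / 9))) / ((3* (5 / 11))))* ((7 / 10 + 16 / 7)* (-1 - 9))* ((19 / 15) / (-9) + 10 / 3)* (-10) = 990869 / 45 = 22019.31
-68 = -68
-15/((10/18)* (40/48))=-162/5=-32.40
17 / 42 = 0.40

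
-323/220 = -1.47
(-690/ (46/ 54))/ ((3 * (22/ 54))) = -7290/ 11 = -662.73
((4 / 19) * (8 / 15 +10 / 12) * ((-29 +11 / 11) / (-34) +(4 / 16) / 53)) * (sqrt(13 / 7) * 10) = 40795 * sqrt(91) / 119833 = 3.25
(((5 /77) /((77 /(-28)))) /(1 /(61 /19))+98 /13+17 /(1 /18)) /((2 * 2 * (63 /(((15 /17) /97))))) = 27324670 /2414899487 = 0.01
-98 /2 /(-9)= 49 /9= 5.44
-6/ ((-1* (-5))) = -6/ 5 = -1.20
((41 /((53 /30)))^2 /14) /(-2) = -378225 /19663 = -19.24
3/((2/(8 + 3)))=33/2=16.50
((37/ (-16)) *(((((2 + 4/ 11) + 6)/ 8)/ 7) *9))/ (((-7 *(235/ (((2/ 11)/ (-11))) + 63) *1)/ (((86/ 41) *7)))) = -329337/ 714972104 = -0.00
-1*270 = -270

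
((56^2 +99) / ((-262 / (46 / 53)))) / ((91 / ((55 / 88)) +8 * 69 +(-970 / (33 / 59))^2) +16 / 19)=-7697569275 / 2160822558374804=-0.00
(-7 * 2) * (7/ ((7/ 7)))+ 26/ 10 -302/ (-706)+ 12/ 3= -160566/ 1765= -90.97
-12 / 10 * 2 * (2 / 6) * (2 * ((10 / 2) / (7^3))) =-8 / 343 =-0.02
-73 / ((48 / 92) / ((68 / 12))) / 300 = -28543 / 10800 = -2.64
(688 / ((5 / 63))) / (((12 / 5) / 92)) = 332304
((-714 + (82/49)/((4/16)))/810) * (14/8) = -17329/11340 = -1.53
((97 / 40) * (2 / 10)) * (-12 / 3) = -97 / 50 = -1.94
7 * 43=301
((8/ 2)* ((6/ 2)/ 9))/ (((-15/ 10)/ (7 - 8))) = 8/ 9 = 0.89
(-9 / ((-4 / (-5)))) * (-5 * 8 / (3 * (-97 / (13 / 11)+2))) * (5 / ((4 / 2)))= -1625 / 347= -4.68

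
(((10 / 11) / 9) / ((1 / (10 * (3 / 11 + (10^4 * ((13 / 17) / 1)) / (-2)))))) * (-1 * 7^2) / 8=875812525 / 37026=23653.99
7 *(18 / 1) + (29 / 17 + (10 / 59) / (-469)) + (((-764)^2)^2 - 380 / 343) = 340701020542.60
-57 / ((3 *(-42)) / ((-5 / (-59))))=95 / 2478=0.04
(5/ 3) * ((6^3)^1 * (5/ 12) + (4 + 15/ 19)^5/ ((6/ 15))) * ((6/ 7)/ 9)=158236525375/ 155994237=1014.37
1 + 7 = 8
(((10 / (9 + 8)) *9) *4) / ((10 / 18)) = 648 / 17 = 38.12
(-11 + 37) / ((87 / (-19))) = -494 / 87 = -5.68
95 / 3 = 31.67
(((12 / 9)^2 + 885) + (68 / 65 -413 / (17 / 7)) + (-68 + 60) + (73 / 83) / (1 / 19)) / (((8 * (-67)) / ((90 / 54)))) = -599658677 / 265459896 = -2.26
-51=-51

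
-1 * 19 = -19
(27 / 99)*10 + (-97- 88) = -2005 / 11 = -182.27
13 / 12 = 1.08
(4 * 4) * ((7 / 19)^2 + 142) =820976 / 361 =2274.17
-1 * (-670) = 670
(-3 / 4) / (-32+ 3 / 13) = 39 / 1652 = 0.02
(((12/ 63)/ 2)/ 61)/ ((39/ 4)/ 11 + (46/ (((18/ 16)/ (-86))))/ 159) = -41976/ 570772181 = -0.00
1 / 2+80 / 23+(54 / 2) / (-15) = 501 / 230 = 2.18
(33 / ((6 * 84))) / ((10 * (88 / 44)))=11 / 3360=0.00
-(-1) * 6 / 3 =2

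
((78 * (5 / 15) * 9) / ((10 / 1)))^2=13689 / 25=547.56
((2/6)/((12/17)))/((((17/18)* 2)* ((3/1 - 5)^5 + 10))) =-1/88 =-0.01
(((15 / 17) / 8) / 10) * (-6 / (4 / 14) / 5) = -63 / 1360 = -0.05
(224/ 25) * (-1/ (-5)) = 224/ 125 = 1.79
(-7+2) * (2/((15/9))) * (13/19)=-78/19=-4.11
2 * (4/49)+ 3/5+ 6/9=1051/735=1.43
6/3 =2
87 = 87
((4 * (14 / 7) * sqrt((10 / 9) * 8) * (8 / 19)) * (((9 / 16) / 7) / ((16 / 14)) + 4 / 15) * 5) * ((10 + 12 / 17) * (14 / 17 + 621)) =112645.22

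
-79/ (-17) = 4.65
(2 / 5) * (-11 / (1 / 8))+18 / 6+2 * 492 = 4759 / 5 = 951.80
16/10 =8/5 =1.60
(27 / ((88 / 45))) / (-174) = -405 / 5104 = -0.08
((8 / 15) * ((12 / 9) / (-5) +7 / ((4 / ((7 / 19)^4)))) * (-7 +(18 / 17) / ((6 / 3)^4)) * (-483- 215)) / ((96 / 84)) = -4222843333219 / 7975645200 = -529.47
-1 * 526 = -526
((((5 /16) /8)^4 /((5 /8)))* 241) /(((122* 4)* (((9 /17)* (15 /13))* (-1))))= -1331525 /442113196032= -0.00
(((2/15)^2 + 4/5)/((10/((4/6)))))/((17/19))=3496/57375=0.06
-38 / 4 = -19 / 2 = -9.50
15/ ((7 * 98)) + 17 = 11677/ 686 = 17.02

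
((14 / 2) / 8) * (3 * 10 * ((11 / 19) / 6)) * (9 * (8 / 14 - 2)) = -2475 / 76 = -32.57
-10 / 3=-3.33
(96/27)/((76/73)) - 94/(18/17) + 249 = 27982/171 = 163.64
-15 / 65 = -3 / 13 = -0.23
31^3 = 29791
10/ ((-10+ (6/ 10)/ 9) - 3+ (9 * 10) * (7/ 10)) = 150/ 751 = 0.20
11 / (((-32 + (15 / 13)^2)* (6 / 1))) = -1859 / 31098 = -0.06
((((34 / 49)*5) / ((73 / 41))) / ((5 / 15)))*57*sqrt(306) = 3575610*sqrt(34) / 3577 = 5828.69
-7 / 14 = -1 / 2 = -0.50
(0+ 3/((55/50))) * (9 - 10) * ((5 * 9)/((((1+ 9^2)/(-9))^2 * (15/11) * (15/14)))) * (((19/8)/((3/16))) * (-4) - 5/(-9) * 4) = 82404/1681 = 49.02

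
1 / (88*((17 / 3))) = 3 / 1496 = 0.00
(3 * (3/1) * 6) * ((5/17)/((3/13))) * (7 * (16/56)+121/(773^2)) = 1398359430/10157993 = 137.66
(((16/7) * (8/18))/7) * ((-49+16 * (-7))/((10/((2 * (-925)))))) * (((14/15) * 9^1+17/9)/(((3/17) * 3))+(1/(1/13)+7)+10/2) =980134144/5103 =192070.18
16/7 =2.29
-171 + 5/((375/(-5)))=-2566/15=-171.07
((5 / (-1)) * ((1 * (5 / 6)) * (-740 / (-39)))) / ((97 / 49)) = -453250 / 11349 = -39.94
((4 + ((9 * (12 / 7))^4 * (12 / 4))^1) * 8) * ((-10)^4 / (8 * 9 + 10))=16326251680000 / 98441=165848088.50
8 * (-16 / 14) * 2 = -128 / 7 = -18.29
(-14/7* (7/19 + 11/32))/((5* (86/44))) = -4763/32680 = -0.15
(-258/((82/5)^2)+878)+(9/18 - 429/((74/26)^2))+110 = 2150742483/2301289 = 934.58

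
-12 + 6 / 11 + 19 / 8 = -799 / 88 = -9.08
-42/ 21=-2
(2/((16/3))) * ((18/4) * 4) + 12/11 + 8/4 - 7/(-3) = 1607/132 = 12.17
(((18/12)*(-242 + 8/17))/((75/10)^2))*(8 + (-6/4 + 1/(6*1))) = -32848/765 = -42.94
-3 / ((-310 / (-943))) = -2829 / 310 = -9.13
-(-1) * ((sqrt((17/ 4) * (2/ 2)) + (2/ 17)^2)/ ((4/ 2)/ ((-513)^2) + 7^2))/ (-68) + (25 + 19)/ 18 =1393797189817/ 570190728411 - 263169 * sqrt(17)/ 1753758488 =2.44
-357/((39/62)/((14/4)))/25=-79.46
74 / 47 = 1.57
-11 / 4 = -2.75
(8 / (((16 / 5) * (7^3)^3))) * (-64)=-160 / 40353607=-0.00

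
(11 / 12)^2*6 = 121 / 24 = 5.04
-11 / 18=-0.61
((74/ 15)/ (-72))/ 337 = -37/ 181980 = -0.00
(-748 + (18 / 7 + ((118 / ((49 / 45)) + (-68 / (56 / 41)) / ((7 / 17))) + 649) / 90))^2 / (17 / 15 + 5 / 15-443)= -4712238051361 / 3816437520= -1234.72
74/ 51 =1.45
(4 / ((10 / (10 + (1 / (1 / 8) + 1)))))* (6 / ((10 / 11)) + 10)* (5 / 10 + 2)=1577 / 5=315.40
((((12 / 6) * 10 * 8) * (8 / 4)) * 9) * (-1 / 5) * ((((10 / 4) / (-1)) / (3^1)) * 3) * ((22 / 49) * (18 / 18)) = 31680 / 49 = 646.53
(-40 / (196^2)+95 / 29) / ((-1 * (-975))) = 30403 / 9051770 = 0.00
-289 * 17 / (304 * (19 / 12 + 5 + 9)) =-867 / 836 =-1.04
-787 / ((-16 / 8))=393.50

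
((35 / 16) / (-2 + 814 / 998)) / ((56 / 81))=-67365 / 25216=-2.67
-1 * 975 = -975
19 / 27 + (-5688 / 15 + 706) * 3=981.10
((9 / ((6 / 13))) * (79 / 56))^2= 9492561 / 12544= 756.74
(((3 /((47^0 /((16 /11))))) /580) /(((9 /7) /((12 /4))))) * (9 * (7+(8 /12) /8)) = 357 /319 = 1.12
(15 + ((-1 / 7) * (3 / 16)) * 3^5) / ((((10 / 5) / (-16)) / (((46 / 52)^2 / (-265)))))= 503079 / 2507960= 0.20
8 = 8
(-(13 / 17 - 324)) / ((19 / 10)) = 54950 / 323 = 170.12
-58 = -58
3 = 3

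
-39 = -39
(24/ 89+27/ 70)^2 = 16670889/ 38812900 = 0.43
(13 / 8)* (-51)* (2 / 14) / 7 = -663 / 392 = -1.69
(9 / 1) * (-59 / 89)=-531 / 89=-5.97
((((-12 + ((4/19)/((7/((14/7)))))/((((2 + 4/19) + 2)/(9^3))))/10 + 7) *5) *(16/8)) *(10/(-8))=-4789/56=-85.52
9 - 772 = -763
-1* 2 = -2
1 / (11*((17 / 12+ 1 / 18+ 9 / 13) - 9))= -468 / 35189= -0.01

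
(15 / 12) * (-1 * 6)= -15 / 2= -7.50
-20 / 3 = -6.67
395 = 395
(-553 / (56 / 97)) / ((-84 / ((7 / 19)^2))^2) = -375487 / 150129792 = -0.00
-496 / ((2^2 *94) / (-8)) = 496 / 47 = 10.55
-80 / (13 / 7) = -560 / 13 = -43.08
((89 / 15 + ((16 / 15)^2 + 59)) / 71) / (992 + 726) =7433 / 13722525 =0.00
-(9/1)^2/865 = -81/865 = -0.09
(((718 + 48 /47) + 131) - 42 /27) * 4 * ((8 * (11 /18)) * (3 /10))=31583288 /6345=4977.67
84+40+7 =131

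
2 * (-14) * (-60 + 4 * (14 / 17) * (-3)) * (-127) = -4224528 / 17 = -248501.65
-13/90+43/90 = 0.33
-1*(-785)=785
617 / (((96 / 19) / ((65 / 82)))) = 96.80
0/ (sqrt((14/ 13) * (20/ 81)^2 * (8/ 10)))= 0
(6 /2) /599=0.01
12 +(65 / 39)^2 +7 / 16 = 2191 / 144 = 15.22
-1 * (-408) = 408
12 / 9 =4 / 3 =1.33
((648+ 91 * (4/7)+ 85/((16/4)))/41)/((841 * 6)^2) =0.00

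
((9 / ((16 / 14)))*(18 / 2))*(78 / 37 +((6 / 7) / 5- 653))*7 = -322838.69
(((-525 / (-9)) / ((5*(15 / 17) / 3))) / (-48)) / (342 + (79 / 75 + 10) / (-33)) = -4675 / 1932848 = -0.00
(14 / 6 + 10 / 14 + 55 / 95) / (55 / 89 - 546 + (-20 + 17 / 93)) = -3992273 / 622194482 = -0.01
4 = 4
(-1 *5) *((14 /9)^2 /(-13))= 0.93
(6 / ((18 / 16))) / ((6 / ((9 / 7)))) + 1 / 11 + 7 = 634 / 77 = 8.23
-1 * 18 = -18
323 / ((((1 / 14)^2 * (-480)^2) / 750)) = 79135 / 384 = 206.08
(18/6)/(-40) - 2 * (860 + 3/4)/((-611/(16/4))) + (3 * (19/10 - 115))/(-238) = 36705479/2908360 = 12.62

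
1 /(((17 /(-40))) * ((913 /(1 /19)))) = -40 /294899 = -0.00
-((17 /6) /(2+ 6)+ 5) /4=-257 /192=-1.34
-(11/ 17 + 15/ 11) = -376/ 187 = -2.01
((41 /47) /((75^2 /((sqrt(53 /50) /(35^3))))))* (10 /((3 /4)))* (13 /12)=533* sqrt(106) /102015703125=0.00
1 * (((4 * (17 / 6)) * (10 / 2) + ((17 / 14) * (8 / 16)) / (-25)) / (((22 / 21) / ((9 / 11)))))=44.24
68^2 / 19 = 4624 / 19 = 243.37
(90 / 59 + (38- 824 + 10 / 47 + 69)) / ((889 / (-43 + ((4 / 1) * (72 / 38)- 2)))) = 1410212331 / 46838743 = 30.11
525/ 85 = 105/ 17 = 6.18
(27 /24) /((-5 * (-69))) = 0.00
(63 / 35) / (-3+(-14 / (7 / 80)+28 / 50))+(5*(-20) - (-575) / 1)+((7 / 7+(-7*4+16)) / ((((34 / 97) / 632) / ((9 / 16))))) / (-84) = 4699624339 / 7732144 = 607.80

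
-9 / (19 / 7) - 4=-139 / 19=-7.32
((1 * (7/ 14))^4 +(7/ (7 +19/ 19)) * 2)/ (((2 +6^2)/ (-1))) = -29/ 608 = -0.05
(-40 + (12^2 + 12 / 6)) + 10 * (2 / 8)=217 / 2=108.50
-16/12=-4/3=-1.33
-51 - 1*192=-243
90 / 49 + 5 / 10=229 / 98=2.34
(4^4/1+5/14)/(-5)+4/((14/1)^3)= -87928/1715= -51.27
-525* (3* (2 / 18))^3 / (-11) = 175 / 99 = 1.77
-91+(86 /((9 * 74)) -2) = -92.87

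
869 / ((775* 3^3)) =869 / 20925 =0.04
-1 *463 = -463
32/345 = 0.09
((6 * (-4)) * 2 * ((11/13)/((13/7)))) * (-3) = 11088/169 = 65.61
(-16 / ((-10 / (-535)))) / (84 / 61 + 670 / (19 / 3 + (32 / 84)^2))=-74590556 / 9131829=-8.17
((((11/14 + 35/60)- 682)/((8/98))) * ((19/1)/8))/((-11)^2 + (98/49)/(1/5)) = -7604009/50304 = -151.16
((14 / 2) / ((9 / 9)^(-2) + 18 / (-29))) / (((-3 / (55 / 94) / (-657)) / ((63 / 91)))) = 2000565 / 1222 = 1637.12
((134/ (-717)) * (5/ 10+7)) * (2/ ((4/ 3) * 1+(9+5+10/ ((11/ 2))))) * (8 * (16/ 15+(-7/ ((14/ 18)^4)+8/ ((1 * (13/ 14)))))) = 3725157656/ 301593383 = 12.35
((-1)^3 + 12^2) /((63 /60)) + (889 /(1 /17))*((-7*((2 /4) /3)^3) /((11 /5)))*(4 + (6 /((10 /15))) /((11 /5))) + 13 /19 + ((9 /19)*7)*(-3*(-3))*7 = -5059315391 /3476088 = -1455.46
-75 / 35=-15 / 7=-2.14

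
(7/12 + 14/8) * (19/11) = 133/33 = 4.03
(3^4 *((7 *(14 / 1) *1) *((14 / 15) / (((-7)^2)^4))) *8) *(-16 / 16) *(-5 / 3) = 288 / 16807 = 0.02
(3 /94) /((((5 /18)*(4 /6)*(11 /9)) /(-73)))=-53217 /5170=-10.29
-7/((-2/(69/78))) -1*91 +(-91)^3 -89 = -39194891/52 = -753747.90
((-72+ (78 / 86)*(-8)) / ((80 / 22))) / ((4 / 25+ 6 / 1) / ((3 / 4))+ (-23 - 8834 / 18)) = 105435 / 2445668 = 0.04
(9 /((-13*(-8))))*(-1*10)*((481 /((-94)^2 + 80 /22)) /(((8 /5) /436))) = -29975 /2336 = -12.83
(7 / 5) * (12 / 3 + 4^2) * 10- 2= 278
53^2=2809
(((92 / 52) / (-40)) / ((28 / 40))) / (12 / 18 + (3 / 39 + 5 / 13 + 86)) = -69 / 95144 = -0.00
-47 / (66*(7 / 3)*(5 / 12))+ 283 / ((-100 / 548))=-2986777 / 1925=-1551.57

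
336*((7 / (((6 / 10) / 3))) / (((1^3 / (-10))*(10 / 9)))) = -105840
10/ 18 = 5/ 9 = 0.56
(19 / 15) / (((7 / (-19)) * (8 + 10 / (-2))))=-361 / 315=-1.15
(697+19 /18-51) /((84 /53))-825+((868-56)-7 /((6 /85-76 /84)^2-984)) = 1872441078525565 /4737138757848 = 395.27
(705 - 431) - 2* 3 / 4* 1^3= 545 / 2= 272.50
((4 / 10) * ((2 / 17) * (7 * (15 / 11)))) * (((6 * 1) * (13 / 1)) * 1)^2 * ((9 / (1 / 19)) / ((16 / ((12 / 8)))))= 16385733 / 374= 43812.12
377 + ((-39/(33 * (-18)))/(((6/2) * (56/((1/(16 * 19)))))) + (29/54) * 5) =379.69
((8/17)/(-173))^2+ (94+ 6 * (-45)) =-1522308592/8649481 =-176.00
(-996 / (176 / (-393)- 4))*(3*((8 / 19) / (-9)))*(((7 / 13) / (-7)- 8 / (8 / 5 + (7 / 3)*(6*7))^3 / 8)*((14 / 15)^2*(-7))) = -22198271018644 / 1505773336275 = -14.74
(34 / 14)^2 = 289 / 49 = 5.90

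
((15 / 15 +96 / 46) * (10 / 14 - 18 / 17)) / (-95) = 2911 / 260015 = 0.01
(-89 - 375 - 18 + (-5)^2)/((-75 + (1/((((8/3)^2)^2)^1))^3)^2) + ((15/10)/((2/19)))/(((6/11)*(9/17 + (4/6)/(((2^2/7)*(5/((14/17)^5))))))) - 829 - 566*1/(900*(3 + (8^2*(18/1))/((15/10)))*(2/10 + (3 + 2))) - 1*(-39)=-104785791573127161525134656954202090953421/140126557875551932901392037828782019880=-747.79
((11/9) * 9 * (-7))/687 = -77/687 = -0.11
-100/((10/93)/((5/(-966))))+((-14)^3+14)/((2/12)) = -2636405/161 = -16375.19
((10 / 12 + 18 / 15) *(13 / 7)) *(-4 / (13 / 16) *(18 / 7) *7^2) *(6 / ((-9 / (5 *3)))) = 23424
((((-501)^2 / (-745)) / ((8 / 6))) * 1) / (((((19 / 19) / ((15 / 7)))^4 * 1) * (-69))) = 2541385125 / 32912908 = 77.22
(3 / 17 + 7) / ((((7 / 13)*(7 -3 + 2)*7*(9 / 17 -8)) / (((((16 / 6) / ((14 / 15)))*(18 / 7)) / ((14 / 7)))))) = -47580 / 304927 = -0.16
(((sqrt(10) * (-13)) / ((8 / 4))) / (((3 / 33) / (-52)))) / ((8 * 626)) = 1859 * sqrt(10) / 2504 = 2.35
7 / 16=0.44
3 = 3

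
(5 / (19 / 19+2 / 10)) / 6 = 25 / 36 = 0.69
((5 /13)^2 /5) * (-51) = -1.51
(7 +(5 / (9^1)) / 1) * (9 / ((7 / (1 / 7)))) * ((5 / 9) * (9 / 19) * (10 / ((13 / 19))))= 3400 / 637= 5.34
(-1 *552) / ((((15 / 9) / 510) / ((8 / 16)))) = -84456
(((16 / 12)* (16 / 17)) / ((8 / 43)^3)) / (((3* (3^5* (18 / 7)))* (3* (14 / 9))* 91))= 79507 / 324795744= 0.00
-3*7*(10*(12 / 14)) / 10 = -18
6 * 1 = 6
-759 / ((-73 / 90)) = 68310 / 73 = 935.75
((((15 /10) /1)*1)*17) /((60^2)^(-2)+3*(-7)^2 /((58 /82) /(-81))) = -9583920000 /6326903519971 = -0.00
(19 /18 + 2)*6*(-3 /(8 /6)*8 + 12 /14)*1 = -2200 /7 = -314.29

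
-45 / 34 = -1.32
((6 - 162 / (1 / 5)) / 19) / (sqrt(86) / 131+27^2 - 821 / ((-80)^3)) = -2636738409376524288000 / 45424805593109152878419+27610054656000000 * sqrt(86) / 45424805593109152878419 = -0.06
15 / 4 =3.75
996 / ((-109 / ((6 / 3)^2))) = -3984 / 109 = -36.55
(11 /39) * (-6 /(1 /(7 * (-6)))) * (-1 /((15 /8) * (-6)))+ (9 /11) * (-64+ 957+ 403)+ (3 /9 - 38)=2207237 /2145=1029.01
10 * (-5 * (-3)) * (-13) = -1950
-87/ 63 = -29/ 21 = -1.38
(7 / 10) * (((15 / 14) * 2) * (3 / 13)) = 9 / 26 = 0.35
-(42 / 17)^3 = -74088 / 4913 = -15.08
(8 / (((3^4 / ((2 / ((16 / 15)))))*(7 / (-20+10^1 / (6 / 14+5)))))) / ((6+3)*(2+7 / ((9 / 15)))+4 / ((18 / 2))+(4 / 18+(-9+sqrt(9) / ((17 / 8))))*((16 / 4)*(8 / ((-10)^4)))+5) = -6109375 / 1633272718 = -0.00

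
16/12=4/3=1.33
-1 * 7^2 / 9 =-49 / 9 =-5.44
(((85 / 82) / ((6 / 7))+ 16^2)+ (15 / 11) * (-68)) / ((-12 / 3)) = -890177 / 21648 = -41.12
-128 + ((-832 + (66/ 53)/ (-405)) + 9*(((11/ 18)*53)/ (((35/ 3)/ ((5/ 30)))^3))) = -942401544127/ 981666000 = -960.00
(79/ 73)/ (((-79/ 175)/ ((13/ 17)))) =-2275/ 1241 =-1.83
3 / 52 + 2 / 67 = 305 / 3484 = 0.09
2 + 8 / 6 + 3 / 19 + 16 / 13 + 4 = 6463 / 741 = 8.72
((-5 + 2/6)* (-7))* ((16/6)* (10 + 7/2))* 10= 11760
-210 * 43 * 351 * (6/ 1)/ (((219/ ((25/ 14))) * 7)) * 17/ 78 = -2467125/ 511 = -4828.03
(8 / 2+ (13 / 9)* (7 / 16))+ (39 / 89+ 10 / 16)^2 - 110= -475583891 / 4562496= -104.24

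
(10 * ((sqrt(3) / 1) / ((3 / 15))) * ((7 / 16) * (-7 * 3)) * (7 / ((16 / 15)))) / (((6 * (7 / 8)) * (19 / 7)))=-128625 * sqrt(3) / 608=-366.42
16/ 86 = 8/ 43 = 0.19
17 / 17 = 1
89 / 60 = 1.48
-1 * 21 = -21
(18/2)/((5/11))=99/5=19.80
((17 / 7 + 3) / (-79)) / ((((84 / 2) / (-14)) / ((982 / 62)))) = 18658 / 51429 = 0.36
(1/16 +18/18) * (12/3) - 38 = -135/4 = -33.75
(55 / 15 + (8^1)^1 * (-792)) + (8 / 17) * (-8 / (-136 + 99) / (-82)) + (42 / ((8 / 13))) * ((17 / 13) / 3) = -1950448243 / 309468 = -6302.58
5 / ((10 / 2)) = 1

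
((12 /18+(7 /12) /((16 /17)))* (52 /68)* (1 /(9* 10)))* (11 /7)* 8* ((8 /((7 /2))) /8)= 0.04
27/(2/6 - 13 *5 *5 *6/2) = -81/2924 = -0.03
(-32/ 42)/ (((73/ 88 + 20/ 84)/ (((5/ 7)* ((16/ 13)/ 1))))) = -112640/ 179543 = -0.63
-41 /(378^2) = -41 /142884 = -0.00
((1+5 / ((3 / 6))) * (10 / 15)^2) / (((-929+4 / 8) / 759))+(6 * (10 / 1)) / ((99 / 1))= -207764 / 61281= -3.39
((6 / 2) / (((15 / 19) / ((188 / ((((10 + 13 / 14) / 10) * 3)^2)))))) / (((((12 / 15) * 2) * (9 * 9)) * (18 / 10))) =0.28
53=53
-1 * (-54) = 54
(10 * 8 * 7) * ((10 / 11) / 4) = 1400 / 11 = 127.27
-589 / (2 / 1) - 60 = -709 / 2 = -354.50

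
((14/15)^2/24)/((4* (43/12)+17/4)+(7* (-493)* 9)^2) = 98/2604586048875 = 0.00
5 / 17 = 0.29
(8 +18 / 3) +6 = 20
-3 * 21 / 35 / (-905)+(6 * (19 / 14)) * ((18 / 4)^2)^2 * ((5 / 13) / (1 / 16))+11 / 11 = 8461642219 / 411775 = 20549.19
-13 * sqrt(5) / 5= -5.81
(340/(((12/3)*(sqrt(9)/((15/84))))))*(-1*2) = -425/42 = -10.12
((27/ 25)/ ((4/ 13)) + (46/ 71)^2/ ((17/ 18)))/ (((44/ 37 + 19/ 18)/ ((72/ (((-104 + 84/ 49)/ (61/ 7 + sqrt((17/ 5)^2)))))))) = -43062998479416/ 2866618210625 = -15.02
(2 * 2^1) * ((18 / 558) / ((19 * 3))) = 0.00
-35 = -35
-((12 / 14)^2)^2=-1296 / 2401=-0.54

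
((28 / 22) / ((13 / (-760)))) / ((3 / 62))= -659680 / 429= -1537.72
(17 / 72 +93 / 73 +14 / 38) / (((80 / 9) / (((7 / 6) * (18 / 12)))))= 262633 / 710144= 0.37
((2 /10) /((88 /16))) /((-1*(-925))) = 2 /50875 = 0.00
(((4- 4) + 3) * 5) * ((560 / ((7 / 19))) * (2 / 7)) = 45600 / 7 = 6514.29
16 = 16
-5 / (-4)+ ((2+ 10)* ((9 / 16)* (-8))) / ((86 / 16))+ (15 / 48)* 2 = -2811 / 344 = -8.17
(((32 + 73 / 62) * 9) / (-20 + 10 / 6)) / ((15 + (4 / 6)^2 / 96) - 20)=545292 / 167245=3.26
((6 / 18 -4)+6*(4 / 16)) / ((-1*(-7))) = -13 / 42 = -0.31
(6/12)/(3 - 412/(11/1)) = -11/758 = -0.01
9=9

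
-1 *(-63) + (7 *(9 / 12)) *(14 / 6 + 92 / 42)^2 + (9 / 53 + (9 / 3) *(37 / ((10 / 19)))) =8492419 / 22260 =381.51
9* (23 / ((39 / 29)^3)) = 560947 / 6591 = 85.11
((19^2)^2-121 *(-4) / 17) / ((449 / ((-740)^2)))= 1213449291600 / 7633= 158974098.21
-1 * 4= -4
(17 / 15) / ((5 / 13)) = 221 / 75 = 2.95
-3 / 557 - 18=-10029 / 557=-18.01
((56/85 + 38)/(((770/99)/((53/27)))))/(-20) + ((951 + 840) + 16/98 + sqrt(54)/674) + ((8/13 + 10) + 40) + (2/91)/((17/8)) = 3* sqrt(6)/674 + 29909175311/16243500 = 1841.31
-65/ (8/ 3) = -195/ 8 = -24.38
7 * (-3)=-21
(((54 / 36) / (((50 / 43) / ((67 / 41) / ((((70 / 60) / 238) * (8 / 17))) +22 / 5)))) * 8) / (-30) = -12566707 / 51250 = -245.20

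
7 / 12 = 0.58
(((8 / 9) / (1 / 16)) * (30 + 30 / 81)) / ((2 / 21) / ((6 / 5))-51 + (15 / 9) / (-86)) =-63185920 / 7451811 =-8.48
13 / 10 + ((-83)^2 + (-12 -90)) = 67883 / 10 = 6788.30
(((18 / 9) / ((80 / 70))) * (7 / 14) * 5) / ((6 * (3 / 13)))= 455 / 144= 3.16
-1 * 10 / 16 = -5 / 8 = -0.62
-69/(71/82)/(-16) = 2829/568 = 4.98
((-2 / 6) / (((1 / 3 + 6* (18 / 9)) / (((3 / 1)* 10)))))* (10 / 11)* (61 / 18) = -3050 / 1221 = -2.50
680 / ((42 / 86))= 29240 / 21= 1392.38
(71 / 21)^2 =5041 / 441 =11.43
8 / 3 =2.67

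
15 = 15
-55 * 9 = -495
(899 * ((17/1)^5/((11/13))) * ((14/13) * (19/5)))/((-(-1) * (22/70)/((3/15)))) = 2376752586866/605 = 3928516672.51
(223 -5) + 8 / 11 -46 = 1900 / 11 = 172.73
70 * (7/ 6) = 245/ 3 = 81.67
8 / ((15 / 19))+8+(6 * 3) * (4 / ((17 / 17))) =1352 / 15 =90.13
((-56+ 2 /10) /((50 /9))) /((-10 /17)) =42687 /2500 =17.07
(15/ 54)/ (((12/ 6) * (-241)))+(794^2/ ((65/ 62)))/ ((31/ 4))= 43757301563/ 563940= 77592.12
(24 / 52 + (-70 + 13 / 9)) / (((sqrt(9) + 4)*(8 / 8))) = -7967 / 819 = -9.73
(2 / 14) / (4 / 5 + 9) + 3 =1034 / 343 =3.01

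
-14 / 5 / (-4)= 7 / 10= 0.70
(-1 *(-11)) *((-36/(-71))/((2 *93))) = 66/2201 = 0.03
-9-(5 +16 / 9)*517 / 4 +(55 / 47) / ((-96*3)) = -885.03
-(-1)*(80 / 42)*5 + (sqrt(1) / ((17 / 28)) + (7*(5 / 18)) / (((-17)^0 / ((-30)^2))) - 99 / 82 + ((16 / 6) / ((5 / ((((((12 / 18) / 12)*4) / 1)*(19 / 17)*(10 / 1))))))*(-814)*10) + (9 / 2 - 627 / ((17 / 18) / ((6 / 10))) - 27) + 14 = -6210725102 / 658665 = -9429.26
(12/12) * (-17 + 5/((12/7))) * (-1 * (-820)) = -34645/3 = -11548.33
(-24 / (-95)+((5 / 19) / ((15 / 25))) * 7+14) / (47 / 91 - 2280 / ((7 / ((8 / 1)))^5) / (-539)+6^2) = 581413946113 / 1502425213845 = 0.39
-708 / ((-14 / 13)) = 4602 / 7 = 657.43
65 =65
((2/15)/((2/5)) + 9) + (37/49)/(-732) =111577/11956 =9.33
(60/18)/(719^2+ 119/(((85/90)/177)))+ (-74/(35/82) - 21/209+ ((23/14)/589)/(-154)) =-1781907338974379/10272021832380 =-173.47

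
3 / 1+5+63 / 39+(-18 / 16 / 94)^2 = 70689053 / 7351552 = 9.62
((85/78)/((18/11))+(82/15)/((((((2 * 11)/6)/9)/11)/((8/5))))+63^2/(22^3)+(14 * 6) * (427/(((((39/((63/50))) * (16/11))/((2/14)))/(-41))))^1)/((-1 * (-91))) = -5911962181/121467060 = -48.67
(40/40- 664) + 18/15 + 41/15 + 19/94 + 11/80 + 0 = -7430441/11280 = -658.73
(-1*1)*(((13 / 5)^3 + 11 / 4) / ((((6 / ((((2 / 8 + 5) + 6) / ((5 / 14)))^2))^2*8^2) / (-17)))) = 302406091659 / 2048000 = 147659.22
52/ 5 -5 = 27/ 5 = 5.40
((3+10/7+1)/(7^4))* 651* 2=7068/2401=2.94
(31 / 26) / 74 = 31 / 1924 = 0.02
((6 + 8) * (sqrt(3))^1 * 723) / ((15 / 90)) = 60732 * sqrt(3) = 105190.91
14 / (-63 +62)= -14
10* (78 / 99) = 260 / 33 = 7.88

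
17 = 17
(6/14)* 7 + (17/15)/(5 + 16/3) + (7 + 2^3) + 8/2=3427/155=22.11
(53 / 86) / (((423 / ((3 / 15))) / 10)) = 53 / 18189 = 0.00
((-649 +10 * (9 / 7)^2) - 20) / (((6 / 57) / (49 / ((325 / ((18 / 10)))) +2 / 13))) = -419747259 / 159250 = -2635.78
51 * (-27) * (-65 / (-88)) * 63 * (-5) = 28194075 / 88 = 320387.22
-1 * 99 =-99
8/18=4/9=0.44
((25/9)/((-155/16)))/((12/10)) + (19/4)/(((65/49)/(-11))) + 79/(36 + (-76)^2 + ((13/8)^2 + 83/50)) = -8913944639453/225021038580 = -39.61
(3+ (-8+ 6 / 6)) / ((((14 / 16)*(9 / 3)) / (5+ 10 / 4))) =-80 / 7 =-11.43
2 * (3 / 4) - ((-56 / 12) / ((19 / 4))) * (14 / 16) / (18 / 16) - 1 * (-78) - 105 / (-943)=77764723 / 967518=80.38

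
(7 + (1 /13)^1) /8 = 23 /26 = 0.88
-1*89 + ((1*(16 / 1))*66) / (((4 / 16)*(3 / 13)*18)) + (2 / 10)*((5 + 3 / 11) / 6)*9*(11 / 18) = 928.86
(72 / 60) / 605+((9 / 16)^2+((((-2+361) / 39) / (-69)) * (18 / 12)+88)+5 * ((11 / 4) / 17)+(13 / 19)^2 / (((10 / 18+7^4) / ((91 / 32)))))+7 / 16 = 4117060798415239003 / 46070090151571200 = 89.37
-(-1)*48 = 48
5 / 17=0.29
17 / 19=0.89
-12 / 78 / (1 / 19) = -38 / 13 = -2.92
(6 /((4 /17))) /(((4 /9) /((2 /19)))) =459 /76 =6.04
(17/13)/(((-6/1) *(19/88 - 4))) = 748/12987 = 0.06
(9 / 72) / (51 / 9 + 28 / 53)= 159 / 7880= 0.02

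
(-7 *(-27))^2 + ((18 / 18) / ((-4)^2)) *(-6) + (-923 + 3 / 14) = 1948679 / 56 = 34797.84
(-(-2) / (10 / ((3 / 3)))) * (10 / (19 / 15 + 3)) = 15 / 32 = 0.47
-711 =-711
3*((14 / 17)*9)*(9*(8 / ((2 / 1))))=13608 / 17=800.47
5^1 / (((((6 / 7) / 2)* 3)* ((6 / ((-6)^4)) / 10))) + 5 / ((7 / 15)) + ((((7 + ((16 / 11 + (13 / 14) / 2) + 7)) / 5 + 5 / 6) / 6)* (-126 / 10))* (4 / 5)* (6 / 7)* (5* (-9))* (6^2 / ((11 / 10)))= 71698071 / 4235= 16929.89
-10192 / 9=-1132.44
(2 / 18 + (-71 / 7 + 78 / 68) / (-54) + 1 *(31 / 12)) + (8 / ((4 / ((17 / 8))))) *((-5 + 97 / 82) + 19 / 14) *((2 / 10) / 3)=1425386 / 658665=2.16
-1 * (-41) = 41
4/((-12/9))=-3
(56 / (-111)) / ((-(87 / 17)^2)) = 16184 / 840159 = 0.02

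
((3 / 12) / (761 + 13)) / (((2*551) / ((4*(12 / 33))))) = 1 / 2345607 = 0.00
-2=-2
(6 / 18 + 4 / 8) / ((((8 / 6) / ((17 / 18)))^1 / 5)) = 425 / 144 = 2.95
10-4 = 6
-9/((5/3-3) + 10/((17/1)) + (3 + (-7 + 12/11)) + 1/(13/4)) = 65637/24406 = 2.69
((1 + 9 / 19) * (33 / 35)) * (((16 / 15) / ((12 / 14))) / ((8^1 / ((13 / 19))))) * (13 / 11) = 4732 / 27075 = 0.17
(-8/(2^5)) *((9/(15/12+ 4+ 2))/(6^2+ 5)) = -9/1189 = -0.01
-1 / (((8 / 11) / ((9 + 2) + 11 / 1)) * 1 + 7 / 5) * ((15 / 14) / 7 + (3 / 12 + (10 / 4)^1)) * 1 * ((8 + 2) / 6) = -1721225 / 509796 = -3.38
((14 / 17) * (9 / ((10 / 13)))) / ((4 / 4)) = 819 / 85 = 9.64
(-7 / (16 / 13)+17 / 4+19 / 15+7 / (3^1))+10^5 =8000173 / 80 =100002.16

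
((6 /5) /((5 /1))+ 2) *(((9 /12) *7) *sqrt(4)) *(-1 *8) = -4704 /25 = -188.16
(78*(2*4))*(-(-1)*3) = 1872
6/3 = 2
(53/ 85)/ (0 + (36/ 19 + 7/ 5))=1007/ 5321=0.19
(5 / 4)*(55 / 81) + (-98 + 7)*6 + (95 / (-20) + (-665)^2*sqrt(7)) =-44542 / 81 + 442225*sqrt(7) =1169467.47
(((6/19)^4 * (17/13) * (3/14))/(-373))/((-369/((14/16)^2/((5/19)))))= 3213/54545237240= 0.00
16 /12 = 1.33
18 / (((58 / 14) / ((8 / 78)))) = 168 / 377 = 0.45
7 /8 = 0.88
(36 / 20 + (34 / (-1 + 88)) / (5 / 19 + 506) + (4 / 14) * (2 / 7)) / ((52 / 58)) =385947503 / 183819090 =2.10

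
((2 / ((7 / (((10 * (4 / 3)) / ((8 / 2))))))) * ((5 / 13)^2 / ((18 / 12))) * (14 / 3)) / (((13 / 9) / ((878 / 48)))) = 109750 / 19773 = 5.55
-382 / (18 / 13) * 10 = -24830 / 9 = -2758.89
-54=-54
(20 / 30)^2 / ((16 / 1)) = 0.03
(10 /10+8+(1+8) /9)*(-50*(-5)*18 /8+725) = 12875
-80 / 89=-0.90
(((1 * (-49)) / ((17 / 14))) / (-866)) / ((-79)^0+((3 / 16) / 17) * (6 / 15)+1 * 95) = 0.00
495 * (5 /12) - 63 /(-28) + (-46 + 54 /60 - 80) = 417 /5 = 83.40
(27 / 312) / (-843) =-3 / 29224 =-0.00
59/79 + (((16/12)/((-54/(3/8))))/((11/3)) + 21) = 680249/31284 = 21.74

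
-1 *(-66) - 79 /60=3881 /60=64.68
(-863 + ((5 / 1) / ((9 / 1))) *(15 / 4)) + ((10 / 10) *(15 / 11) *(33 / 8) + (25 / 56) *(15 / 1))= -35641 / 42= -848.60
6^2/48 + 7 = 31/4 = 7.75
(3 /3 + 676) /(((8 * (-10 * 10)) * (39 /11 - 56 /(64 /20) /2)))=7447 /45800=0.16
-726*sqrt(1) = -726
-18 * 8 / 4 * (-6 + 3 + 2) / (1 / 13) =468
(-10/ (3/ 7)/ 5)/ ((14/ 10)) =-10/ 3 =-3.33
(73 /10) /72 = 73 /720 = 0.10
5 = 5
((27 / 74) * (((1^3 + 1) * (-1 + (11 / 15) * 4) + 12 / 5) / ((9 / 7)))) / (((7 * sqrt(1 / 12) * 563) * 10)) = 47 * sqrt(3) / 520775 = 0.00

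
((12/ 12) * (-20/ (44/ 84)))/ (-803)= 0.05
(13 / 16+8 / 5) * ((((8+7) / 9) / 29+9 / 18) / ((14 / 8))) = 18721 / 24360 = 0.77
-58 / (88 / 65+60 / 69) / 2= -43355 / 3324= -13.04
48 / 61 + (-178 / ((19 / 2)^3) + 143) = 60073425 / 418399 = 143.58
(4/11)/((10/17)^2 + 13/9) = 10404/51227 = 0.20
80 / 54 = 40 / 27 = 1.48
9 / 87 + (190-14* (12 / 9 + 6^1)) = 7607 / 87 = 87.44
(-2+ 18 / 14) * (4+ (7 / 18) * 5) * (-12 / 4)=535 / 42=12.74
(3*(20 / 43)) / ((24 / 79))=395 / 86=4.59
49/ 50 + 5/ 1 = 299/ 50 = 5.98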